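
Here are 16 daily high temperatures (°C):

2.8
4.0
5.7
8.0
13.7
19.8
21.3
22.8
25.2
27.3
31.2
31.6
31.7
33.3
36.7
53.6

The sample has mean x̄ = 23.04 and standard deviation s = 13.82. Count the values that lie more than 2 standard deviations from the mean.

1

Cutoffs: x̄ ± 2s = [-4.60, 50.68].
Outside the cutoffs: 53.6.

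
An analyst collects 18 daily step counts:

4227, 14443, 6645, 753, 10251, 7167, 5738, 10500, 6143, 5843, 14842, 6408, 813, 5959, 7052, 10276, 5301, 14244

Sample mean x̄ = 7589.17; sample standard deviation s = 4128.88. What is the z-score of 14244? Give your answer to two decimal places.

z = (14244 − 7589.17) / 4128.88 = 1.61.

1.61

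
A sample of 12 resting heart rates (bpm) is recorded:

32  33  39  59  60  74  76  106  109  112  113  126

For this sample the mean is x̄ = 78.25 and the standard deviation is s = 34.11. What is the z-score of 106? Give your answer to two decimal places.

z = (106 − 78.25) / 34.11 = 0.81.

0.81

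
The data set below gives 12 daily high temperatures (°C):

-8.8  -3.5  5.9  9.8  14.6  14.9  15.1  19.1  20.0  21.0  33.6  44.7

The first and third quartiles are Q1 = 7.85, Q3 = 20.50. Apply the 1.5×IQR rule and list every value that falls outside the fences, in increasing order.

IQR = Q3 − Q1 = 20.50 − 7.85 = 12.65.
Lower fence = Q1 − 1.5·IQR = 7.85 − 18.975 = -11.125.
Upper fence = Q3 + 1.5·IQR = 20.50 + 18.975 = 39.475.
44.7 > 39.475 → outlier.
All remaining values lie within [-11.125, 39.475].

44.7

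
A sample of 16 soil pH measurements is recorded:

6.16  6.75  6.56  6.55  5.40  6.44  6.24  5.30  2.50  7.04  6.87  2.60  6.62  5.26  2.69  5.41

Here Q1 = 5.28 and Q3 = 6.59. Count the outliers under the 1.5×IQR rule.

IQR = 1.31; fences at 5.28 − 1.965 = 3.315 and 6.59 + 1.965 = 8.555.
Outside the cutoffs: 2.50, 2.60, 2.69.

3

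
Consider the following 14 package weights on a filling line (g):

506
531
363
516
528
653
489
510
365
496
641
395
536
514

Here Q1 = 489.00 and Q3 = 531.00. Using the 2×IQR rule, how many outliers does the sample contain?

IQR = 42.00; fences at 489.00 − 84.00 = 405.00 and 531.00 + 84.00 = 615.00.
Outside the cutoffs: 363, 365, 395, 641, 653.

5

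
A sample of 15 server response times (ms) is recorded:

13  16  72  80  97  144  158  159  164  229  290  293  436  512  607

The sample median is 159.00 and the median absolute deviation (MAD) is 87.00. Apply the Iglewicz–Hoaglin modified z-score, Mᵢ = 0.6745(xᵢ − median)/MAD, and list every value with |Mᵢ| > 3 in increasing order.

|Mᵢ| > 3 ⇔ |xᵢ − 159.00| > 3·87.00/0.6745 = 386.95.
So outliers lie outside [-227.95, 545.95].
607: M = 3.47 → outlier.

607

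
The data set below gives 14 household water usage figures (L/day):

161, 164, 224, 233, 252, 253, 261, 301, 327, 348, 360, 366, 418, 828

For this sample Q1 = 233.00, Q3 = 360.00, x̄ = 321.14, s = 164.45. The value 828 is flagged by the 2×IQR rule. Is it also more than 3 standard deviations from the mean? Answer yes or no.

z = (828 − 321.14) / 164.45 = 3.08.
|z| = 3.08 > 3.

yes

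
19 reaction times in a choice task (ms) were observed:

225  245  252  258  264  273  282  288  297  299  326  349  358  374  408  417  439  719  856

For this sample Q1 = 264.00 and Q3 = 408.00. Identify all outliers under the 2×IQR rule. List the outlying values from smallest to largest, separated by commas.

IQR = Q3 − Q1 = 408.00 − 264.00 = 144.00.
Lower fence = Q1 − 2·IQR = 264.00 − 288.00 = -24.00.
Upper fence = Q3 + 2·IQR = 408.00 + 288.00 = 696.00.
719 > 696.00 → outlier.
856 > 696.00 → outlier.
All remaining values lie within [-24.00, 696.00].

719, 856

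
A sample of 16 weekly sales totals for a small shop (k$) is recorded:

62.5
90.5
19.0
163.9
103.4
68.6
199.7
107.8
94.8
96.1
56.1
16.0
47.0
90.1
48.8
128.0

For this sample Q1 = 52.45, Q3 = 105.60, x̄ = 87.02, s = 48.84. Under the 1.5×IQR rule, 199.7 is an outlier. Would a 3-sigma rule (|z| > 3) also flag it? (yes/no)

z = (199.7 − 87.02) / 48.84 = 2.31.
|z| = 2.31 ≤ 3.

no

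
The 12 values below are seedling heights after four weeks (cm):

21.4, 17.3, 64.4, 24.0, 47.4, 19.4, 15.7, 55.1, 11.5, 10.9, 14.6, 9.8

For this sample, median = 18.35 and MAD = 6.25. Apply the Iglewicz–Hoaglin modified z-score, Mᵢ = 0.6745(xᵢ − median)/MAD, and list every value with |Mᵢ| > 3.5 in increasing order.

55.1, 64.4

|Mᵢ| > 3.5 ⇔ |xᵢ − 18.35| > 3.5·6.25/0.6745 = 32.43.
So outliers lie outside [-14.08, 50.78].
55.1: M = 3.97 → outlier.
64.4: M = 4.97 → outlier.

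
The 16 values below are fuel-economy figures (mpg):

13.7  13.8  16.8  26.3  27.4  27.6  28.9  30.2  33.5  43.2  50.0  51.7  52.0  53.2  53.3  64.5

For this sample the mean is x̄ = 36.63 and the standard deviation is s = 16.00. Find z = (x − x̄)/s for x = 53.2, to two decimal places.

z = (53.2 − 36.63) / 16.00 = 1.04.

1.04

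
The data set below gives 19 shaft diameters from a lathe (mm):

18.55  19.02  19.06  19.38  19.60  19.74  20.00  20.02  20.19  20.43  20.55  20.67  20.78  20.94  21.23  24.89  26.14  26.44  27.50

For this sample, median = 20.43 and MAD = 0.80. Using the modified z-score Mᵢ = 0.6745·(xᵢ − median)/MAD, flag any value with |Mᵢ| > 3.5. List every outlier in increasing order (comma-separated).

|Mᵢ| > 3.5 ⇔ |xᵢ − 20.43| > 3.5·0.80/0.6745 = 4.15.
So outliers lie outside [16.28, 24.58].
24.89: M = 3.76 → outlier.
26.14: M = 4.81 → outlier.
26.44: M = 5.07 → outlier.
27.50: M = 5.96 → outlier.

24.89, 26.14, 26.44, 27.50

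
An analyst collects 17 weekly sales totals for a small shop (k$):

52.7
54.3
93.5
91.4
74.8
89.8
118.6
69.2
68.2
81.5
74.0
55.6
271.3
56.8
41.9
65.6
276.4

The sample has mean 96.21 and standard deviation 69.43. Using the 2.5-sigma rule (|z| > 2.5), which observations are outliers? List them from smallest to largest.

271.3, 276.4

Cutoffs at x̄ ± 2.5s: 96.21 ± 2.5·69.43 = [-77.365, 269.785].
271.3: z = 2.52, |z| > 2.5 → outlier.
276.4: z = 2.60, |z| > 2.5 → outlier.
Every other value lies within [-77.365, 269.785].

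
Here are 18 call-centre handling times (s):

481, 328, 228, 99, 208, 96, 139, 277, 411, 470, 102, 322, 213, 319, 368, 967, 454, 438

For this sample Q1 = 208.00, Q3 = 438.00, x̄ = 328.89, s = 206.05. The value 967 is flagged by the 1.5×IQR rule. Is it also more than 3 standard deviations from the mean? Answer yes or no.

z = (967 − 328.89) / 206.05 = 3.10.
|z| = 3.10 > 3.

yes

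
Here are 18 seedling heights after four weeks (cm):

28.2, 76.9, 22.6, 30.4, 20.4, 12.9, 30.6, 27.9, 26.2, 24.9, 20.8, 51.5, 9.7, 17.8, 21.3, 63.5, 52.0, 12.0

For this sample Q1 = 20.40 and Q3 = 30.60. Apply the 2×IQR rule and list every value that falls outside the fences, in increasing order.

IQR = Q3 − Q1 = 30.60 − 20.40 = 10.20.
Lower fence = Q1 − 2·IQR = 20.40 − 20.40 = 0.00.
Upper fence = Q3 + 2·IQR = 30.60 + 20.40 = 51.00.
51.5 > 51.00 → outlier.
52.0 > 51.00 → outlier.
63.5 > 51.00 → outlier.
76.9 > 51.00 → outlier.
All remaining values lie within [0.00, 51.00].

51.5, 52.0, 63.5, 76.9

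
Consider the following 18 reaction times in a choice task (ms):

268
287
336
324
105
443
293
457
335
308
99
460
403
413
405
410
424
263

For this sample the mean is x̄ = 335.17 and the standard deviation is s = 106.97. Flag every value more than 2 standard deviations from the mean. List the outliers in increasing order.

Cutoffs at x̄ ± 2s: 335.17 ± 2·106.97 = [121.23, 549.11].
99: z = -2.21, |z| > 2 → outlier.
105: z = -2.15, |z| > 2 → outlier.
Every other value lies within [121.23, 549.11].

99, 105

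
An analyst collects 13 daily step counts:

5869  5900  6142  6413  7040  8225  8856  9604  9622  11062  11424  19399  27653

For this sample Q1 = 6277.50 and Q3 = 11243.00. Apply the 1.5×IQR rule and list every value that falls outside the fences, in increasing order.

19399, 27653

IQR = Q3 − Q1 = 11243.00 − 6277.50 = 4965.50.
Lower fence = Q1 − 1.5·IQR = 6277.50 − 7448.25 = -1170.75.
Upper fence = Q3 + 1.5·IQR = 11243.00 + 7448.25 = 18691.25.
19399 > 18691.25 → outlier.
27653 > 18691.25 → outlier.
All remaining values lie within [-1170.75, 18691.25].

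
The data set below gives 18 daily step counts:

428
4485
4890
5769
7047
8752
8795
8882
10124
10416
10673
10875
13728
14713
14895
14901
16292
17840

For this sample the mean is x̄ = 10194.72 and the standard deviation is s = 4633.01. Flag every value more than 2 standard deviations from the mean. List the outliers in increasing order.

Cutoffs at x̄ ± 2s: 10194.72 ± 2·4633.01 = [928.70, 19460.74].
428: z = -2.11, |z| > 2 → outlier.
Every other value lies within [928.70, 19460.74].

428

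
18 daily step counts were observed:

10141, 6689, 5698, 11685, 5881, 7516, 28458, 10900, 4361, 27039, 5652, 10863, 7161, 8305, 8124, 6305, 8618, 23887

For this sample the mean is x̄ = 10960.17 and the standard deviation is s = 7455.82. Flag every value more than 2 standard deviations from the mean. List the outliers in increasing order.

27039, 28458

Cutoffs at x̄ ± 2s: 10960.17 ± 2·7455.82 = [-3951.47, 25871.81].
27039: z = 2.16, |z| > 2 → outlier.
28458: z = 2.35, |z| > 2 → outlier.
Every other value lies within [-3951.47, 25871.81].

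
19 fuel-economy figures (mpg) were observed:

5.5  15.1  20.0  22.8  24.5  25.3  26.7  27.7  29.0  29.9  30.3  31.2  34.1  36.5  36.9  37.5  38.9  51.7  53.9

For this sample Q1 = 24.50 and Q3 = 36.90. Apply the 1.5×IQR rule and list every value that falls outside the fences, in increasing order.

5.5

IQR = Q3 − Q1 = 36.90 − 24.50 = 12.40.
Lower fence = Q1 − 1.5·IQR = 24.50 − 18.60 = 5.90.
Upper fence = Q3 + 1.5·IQR = 36.90 + 18.60 = 55.50.
5.5 < 5.90 → outlier.
All remaining values lie within [5.90, 55.50].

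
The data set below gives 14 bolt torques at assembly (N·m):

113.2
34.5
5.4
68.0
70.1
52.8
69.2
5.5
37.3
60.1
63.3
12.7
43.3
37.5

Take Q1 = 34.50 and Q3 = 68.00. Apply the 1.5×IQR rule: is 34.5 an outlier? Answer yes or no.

IQR = Q3 − Q1 = 68.00 − 34.50 = 33.50.
Lower fence = Q1 − 1.5·IQR = 34.50 − 50.25 = -15.75.
Upper fence = Q3 + 1.5·IQR = 68.00 + 50.25 = 118.25.
34.5 lies within [-15.75, 118.25].

no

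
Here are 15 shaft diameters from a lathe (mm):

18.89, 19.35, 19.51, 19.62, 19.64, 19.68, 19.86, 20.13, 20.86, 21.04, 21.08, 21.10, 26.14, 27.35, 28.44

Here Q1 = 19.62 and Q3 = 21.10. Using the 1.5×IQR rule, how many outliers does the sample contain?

IQR = 1.48; fences at 19.62 − 2.22 = 17.40 and 21.10 + 2.22 = 23.32.
Outside the cutoffs: 26.14, 27.35, 28.44.

3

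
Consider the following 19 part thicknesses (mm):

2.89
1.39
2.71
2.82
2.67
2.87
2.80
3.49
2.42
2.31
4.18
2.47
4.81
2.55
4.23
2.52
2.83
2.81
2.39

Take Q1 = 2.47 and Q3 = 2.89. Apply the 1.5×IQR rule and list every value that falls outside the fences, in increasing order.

1.39, 4.18, 4.23, 4.81

IQR = Q3 − Q1 = 2.89 − 2.47 = 0.42.
Lower fence = Q1 − 1.5·IQR = 2.47 − 0.63 = 1.84.
Upper fence = Q3 + 1.5·IQR = 2.89 + 0.63 = 3.52.
1.39 < 1.84 → outlier.
4.18 > 3.52 → outlier.
4.23 > 3.52 → outlier.
4.81 > 3.52 → outlier.
All remaining values lie within [1.84, 3.52].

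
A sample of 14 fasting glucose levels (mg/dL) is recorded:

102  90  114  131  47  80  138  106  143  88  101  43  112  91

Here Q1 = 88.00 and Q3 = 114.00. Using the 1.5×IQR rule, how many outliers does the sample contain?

2

IQR = 26.00; fences at 88.00 − 39.00 = 49.00 and 114.00 + 39.00 = 153.00.
Outside the cutoffs: 43, 47.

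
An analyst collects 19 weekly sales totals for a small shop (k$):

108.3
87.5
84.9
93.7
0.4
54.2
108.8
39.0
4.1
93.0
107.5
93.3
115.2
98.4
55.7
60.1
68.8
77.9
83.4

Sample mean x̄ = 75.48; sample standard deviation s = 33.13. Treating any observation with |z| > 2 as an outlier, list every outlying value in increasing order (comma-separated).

Cutoffs at x̄ ± 2s: 75.48 ± 2·33.13 = [9.22, 141.74].
0.4: z = -2.27, |z| > 2 → outlier.
4.1: z = -2.15, |z| > 2 → outlier.
Every other value lies within [9.22, 141.74].

0.4, 4.1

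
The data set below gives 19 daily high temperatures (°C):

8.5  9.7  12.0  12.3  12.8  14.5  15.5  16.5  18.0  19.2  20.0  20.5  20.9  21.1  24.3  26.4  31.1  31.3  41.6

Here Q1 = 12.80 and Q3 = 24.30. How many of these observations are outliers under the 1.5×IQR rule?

1

IQR = 11.50; fences at 12.80 − 17.25 = -4.45 and 24.30 + 17.25 = 41.55.
Outside the cutoffs: 41.6.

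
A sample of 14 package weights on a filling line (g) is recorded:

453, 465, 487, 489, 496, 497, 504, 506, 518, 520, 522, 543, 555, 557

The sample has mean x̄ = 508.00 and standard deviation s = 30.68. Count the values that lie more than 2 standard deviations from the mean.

0

Cutoffs: x̄ ± 2s = [446.64, 569.36].
Every value lies within the cutoffs.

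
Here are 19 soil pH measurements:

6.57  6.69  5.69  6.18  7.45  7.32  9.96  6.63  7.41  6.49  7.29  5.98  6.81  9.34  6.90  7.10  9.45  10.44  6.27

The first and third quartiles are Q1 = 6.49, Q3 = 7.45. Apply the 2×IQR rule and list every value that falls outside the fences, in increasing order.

9.45, 9.96, 10.44

IQR = Q3 − Q1 = 7.45 − 6.49 = 0.96.
Lower fence = Q1 − 2·IQR = 6.49 − 1.92 = 4.57.
Upper fence = Q3 + 2·IQR = 7.45 + 1.92 = 9.37.
9.45 > 9.37 → outlier.
9.96 > 9.37 → outlier.
10.44 > 9.37 → outlier.
All remaining values lie within [4.57, 9.37].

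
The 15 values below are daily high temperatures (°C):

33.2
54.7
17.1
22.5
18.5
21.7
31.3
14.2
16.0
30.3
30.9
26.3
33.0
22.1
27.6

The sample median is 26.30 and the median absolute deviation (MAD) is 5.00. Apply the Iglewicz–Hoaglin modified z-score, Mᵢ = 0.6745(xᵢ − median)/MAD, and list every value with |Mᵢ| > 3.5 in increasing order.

54.7

|Mᵢ| > 3.5 ⇔ |xᵢ − 26.30| > 3.5·5.00/0.6745 = 25.95.
So outliers lie outside [0.35, 52.25].
54.7: M = 3.83 → outlier.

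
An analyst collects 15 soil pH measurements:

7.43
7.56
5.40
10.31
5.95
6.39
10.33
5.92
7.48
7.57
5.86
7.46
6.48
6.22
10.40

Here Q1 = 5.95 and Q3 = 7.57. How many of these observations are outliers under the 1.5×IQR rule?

3

IQR = 1.62; fences at 5.95 − 2.43 = 3.52 and 7.57 + 2.43 = 10.00.
Outside the cutoffs: 10.31, 10.33, 10.40.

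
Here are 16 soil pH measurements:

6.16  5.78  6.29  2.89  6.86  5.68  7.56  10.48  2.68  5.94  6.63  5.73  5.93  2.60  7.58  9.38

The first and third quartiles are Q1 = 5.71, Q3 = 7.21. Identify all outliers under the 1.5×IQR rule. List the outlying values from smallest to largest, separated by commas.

2.60, 2.68, 2.89, 10.48

IQR = Q3 − Q1 = 7.21 − 5.71 = 1.50.
Lower fence = Q1 − 1.5·IQR = 5.71 − 2.25 = 3.46.
Upper fence = Q3 + 1.5·IQR = 7.21 + 2.25 = 9.46.
2.60 < 3.46 → outlier.
2.68 < 3.46 → outlier.
2.89 < 3.46 → outlier.
10.48 > 9.46 → outlier.
All remaining values lie within [3.46, 9.46].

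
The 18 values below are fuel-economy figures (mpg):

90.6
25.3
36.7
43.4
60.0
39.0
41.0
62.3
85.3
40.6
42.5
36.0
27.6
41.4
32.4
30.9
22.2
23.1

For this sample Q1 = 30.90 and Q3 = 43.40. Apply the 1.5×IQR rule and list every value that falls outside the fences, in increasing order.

62.3, 85.3, 90.6

IQR = Q3 − Q1 = 43.40 − 30.90 = 12.50.
Lower fence = Q1 − 1.5·IQR = 30.90 − 18.75 = 12.15.
Upper fence = Q3 + 1.5·IQR = 43.40 + 18.75 = 62.15.
62.3 > 62.15 → outlier.
85.3 > 62.15 → outlier.
90.6 > 62.15 → outlier.
All remaining values lie within [12.15, 62.15].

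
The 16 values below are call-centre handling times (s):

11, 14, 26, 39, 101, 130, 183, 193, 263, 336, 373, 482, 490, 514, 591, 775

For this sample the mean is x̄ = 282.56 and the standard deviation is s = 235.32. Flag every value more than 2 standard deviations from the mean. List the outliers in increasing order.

Cutoffs at x̄ ± 2s: 282.56 ± 2·235.32 = [-188.08, 753.20].
775: z = 2.09, |z| > 2 → outlier.
Every other value lies within [-188.08, 753.20].

775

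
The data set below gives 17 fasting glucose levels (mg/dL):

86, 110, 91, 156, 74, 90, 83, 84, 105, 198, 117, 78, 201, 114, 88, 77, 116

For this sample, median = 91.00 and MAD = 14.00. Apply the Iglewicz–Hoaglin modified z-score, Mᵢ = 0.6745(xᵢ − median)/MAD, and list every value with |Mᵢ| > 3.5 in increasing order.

198, 201

|Mᵢ| > 3.5 ⇔ |xᵢ − 91.00| > 3.5·14.00/0.6745 = 72.65.
So outliers lie outside [18.35, 163.65].
198: M = 5.16 → outlier.
201: M = 5.30 → outlier.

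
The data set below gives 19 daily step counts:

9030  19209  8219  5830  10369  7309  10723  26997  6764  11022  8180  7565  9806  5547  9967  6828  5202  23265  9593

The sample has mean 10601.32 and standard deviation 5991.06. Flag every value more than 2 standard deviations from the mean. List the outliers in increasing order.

23265, 26997

Cutoffs at x̄ ± 2s: 10601.32 ± 2·5991.06 = [-1380.80, 22583.44].
23265: z = 2.11, |z| > 2 → outlier.
26997: z = 2.74, |z| > 2 → outlier.
Every other value lies within [-1380.80, 22583.44].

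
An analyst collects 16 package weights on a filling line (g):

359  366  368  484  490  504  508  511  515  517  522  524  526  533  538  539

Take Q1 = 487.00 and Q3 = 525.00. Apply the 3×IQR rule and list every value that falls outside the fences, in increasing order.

359, 366, 368

IQR = Q3 − Q1 = 525.00 − 487.00 = 38.00.
Lower fence = Q1 − 3·IQR = 487.00 − 114.00 = 373.00.
Upper fence = Q3 + 3·IQR = 525.00 + 114.00 = 639.00.
359 < 373.00 → outlier.
366 < 373.00 → outlier.
368 < 373.00 → outlier.
All remaining values lie within [373.00, 639.00].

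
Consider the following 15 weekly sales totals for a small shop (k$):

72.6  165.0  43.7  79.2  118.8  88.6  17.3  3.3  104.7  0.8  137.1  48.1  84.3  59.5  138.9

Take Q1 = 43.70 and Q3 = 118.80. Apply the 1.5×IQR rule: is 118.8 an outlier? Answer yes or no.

IQR = Q3 − Q1 = 118.80 − 43.70 = 75.10.
Lower fence = Q1 − 1.5·IQR = 43.70 − 112.65 = -68.95.
Upper fence = Q3 + 1.5·IQR = 118.80 + 112.65 = 231.45.
118.8 lies within [-68.95, 231.45].

no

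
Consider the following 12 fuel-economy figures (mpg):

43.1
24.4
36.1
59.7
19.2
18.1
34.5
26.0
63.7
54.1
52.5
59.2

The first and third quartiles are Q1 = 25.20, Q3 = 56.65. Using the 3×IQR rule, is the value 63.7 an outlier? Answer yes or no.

no

IQR = Q3 − Q1 = 56.65 − 25.20 = 31.45.
Lower fence = Q1 − 3·IQR = 25.20 − 94.35 = -69.15.
Upper fence = Q3 + 3·IQR = 56.65 + 94.35 = 151.00.
63.7 lies within [-69.15, 151.00].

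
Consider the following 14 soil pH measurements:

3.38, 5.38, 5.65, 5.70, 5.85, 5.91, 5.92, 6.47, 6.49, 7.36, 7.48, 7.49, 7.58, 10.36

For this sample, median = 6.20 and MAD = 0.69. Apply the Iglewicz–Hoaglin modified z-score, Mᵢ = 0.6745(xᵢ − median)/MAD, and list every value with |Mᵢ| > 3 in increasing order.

|Mᵢ| > 3 ⇔ |xᵢ − 6.20| > 3·0.69/0.6745 = 3.07.
So outliers lie outside [3.13, 9.27].
10.36: M = 4.07 → outlier.

10.36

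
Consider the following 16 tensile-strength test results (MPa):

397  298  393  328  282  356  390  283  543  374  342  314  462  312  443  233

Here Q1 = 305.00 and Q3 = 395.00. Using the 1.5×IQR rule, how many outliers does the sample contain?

IQR = 90.00; fences at 305.00 − 135.00 = 170.00 and 395.00 + 135.00 = 530.00.
Outside the cutoffs: 543.

1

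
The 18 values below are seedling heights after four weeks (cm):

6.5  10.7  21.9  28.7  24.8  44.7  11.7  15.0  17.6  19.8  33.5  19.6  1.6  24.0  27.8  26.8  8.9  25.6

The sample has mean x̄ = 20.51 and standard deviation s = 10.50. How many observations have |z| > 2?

1

Cutoffs: x̄ ± 2s = [-0.49, 41.51].
Outside the cutoffs: 44.7.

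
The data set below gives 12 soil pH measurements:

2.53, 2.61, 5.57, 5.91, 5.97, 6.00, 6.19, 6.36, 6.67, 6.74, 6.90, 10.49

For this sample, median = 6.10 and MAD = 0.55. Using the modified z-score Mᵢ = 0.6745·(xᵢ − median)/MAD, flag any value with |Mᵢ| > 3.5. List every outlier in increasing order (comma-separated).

|Mᵢ| > 3.5 ⇔ |xᵢ − 6.10| > 3.5·0.55/0.6745 = 2.85.
So outliers lie outside [3.25, 8.95].
2.53: M = -4.38 → outlier.
2.61: M = -4.28 → outlier.
10.49: M = 5.38 → outlier.

2.53, 2.61, 10.49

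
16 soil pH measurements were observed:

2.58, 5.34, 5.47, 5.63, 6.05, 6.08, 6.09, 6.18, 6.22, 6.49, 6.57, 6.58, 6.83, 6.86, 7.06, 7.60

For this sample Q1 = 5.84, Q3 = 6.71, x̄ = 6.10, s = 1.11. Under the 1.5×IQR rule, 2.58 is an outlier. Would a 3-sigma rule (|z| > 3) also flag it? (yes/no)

yes

z = (2.58 − 6.10) / 1.11 = -3.17.
|z| = 3.17 > 3.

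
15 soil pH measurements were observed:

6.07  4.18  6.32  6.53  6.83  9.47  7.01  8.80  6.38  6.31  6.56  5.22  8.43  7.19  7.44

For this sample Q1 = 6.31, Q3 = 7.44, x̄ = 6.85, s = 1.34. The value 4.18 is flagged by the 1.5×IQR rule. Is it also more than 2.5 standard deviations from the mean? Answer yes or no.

no

z = (4.18 − 6.85) / 1.34 = -1.99.
|z| = 1.99 ≤ 2.5.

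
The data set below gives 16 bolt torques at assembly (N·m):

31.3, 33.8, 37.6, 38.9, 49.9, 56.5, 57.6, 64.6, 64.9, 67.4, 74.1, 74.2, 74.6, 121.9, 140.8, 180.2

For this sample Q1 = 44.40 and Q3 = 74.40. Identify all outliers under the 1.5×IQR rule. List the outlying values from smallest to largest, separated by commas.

121.9, 140.8, 180.2

IQR = Q3 − Q1 = 74.40 − 44.40 = 30.00.
Lower fence = Q1 − 1.5·IQR = 44.40 − 45.00 = -0.60.
Upper fence = Q3 + 1.5·IQR = 74.40 + 45.00 = 119.40.
121.9 > 119.40 → outlier.
140.8 > 119.40 → outlier.
180.2 > 119.40 → outlier.
All remaining values lie within [-0.60, 119.40].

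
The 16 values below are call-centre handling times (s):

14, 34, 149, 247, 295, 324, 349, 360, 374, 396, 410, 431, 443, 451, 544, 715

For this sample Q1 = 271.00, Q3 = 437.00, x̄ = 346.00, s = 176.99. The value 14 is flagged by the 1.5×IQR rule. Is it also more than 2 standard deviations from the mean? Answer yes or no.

no

z = (14 − 346.00) / 176.99 = -1.88.
|z| = 1.88 ≤ 2.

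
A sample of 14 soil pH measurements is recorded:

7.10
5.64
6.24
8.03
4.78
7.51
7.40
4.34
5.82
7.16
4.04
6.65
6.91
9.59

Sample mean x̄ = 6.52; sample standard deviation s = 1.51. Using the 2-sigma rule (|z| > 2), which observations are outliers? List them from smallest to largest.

Cutoffs at x̄ ± 2s: 6.52 ± 2·1.51 = [3.50, 9.54].
9.59: z = 2.03, |z| > 2 → outlier.
Every other value lies within [3.50, 9.54].

9.59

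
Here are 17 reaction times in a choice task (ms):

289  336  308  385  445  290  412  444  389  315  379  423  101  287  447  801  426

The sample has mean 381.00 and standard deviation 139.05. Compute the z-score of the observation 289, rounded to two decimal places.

z = (289 − 381.00) / 139.05 = -0.66.

-0.66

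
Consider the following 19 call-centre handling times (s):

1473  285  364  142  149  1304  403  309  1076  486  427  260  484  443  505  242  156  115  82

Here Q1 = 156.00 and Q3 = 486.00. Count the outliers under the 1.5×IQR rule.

3

IQR = 330.00; fences at 156.00 − 495.00 = -339.00 and 486.00 + 495.00 = 981.00.
Outside the cutoffs: 1076, 1304, 1473.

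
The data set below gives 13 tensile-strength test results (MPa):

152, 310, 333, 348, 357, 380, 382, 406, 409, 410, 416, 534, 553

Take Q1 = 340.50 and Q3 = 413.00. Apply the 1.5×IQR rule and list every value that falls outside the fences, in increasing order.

IQR = Q3 − Q1 = 413.00 − 340.50 = 72.50.
Lower fence = Q1 − 1.5·IQR = 340.50 − 108.75 = 231.75.
Upper fence = Q3 + 1.5·IQR = 413.00 + 108.75 = 521.75.
152 < 231.75 → outlier.
534 > 521.75 → outlier.
553 > 521.75 → outlier.
All remaining values lie within [231.75, 521.75].

152, 534, 553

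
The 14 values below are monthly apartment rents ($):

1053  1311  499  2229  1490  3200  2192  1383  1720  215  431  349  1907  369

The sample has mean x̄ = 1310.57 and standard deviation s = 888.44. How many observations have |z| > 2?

1

Cutoffs: x̄ ± 2s = [-466.31, 3087.45].
Outside the cutoffs: 3200.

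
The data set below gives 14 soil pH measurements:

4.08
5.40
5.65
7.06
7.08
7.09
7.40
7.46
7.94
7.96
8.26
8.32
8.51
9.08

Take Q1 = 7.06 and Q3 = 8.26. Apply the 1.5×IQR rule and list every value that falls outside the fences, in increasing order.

IQR = Q3 − Q1 = 8.26 − 7.06 = 1.20.
Lower fence = Q1 − 1.5·IQR = 7.06 − 1.80 = 5.26.
Upper fence = Q3 + 1.5·IQR = 8.26 + 1.80 = 10.06.
4.08 < 5.26 → outlier.
All remaining values lie within [5.26, 10.06].

4.08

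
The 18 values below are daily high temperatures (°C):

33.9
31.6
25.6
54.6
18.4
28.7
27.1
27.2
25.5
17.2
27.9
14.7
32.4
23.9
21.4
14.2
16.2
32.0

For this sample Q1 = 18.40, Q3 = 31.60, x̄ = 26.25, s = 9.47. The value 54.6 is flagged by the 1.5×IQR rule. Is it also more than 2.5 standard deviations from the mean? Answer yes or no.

yes

z = (54.6 − 26.25) / 9.47 = 2.99.
|z| = 2.99 > 2.5.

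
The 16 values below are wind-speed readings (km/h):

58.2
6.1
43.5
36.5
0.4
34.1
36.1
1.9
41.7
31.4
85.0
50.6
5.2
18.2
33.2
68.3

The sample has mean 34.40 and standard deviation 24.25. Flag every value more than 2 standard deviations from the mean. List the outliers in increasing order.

85.0

Cutoffs at x̄ ± 2s: 34.40 ± 2·24.25 = [-14.10, 82.90].
85.0: z = 2.09, |z| > 2 → outlier.
Every other value lies within [-14.10, 82.90].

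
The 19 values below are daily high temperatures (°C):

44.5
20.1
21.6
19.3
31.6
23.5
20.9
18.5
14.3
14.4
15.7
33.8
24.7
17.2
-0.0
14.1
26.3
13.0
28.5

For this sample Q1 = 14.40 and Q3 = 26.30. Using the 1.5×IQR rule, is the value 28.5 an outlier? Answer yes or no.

IQR = Q3 − Q1 = 26.30 − 14.40 = 11.90.
Lower fence = Q1 − 1.5·IQR = 14.40 − 17.85 = -3.45.
Upper fence = Q3 + 1.5·IQR = 26.30 + 17.85 = 44.15.
28.5 lies within [-3.45, 44.15].

no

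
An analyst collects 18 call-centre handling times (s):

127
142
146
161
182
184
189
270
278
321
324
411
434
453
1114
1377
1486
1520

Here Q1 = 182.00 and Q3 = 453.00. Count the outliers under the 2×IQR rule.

IQR = 271.00; fences at 182.00 − 542.00 = -360.00 and 453.00 + 542.00 = 995.00.
Outside the cutoffs: 1114, 1377, 1486, 1520.

4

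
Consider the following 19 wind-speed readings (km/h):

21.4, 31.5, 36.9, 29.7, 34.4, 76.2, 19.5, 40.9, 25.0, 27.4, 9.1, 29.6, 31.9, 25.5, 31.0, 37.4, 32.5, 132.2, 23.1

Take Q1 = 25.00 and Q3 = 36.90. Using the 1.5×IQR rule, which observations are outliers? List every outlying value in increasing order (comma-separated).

76.2, 132.2

IQR = Q3 − Q1 = 36.90 − 25.00 = 11.90.
Lower fence = Q1 − 1.5·IQR = 25.00 − 17.85 = 7.15.
Upper fence = Q3 + 1.5·IQR = 36.90 + 17.85 = 54.75.
76.2 > 54.75 → outlier.
132.2 > 54.75 → outlier.
All remaining values lie within [7.15, 54.75].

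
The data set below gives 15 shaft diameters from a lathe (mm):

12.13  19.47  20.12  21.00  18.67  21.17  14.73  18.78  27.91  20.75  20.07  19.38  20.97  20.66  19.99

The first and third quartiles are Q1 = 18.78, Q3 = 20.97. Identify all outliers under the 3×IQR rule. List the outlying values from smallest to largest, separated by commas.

12.13, 27.91

IQR = Q3 − Q1 = 20.97 − 18.78 = 2.19.
Lower fence = Q1 − 3·IQR = 18.78 − 6.57 = 12.21.
Upper fence = Q3 + 3·IQR = 20.97 + 6.57 = 27.54.
12.13 < 12.21 → outlier.
27.91 > 27.54 → outlier.
All remaining values lie within [12.21, 27.54].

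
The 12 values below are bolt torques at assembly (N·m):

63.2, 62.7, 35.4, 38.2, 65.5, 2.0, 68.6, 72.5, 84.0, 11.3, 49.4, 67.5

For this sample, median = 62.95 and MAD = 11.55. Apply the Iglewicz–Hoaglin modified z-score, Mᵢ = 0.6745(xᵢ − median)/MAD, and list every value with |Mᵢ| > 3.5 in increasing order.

2.0

|Mᵢ| > 3.5 ⇔ |xᵢ − 62.95| > 3.5·11.55/0.6745 = 59.93.
So outliers lie outside [3.02, 122.88].
2.0: M = -3.56 → outlier.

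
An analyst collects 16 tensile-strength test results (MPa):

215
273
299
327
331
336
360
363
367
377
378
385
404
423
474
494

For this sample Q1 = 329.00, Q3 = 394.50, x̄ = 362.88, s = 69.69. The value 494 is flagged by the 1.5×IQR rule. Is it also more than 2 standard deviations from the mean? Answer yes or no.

no

z = (494 − 362.88) / 69.69 = 1.88.
|z| = 1.88 ≤ 2.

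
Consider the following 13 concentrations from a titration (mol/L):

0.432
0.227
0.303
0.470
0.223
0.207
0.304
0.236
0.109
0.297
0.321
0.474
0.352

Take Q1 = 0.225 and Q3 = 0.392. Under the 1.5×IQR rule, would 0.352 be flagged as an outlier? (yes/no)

no

IQR = Q3 − Q1 = 0.392 − 0.225 = 0.167.
Lower fence = Q1 − 1.5·IQR = 0.225 − 0.2505 = -0.0255.
Upper fence = Q3 + 1.5·IQR = 0.392 + 0.2505 = 0.6425.
0.352 lies within [-0.0255, 0.6425].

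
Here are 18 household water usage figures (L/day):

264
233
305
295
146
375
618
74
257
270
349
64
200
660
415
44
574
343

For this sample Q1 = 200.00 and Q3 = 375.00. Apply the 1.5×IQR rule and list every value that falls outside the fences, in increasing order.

IQR = Q3 − Q1 = 375.00 − 200.00 = 175.00.
Lower fence = Q1 − 1.5·IQR = 200.00 − 262.50 = -62.50.
Upper fence = Q3 + 1.5·IQR = 375.00 + 262.50 = 637.50.
660 > 637.50 → outlier.
All remaining values lie within [-62.50, 637.50].

660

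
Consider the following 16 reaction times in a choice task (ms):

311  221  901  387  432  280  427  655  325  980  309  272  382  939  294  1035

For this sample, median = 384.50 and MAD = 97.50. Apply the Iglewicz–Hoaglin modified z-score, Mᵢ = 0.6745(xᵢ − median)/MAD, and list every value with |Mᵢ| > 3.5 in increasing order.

|Mᵢ| > 3.5 ⇔ |xᵢ − 384.50| > 3.5·97.50/0.6745 = 505.93.
So outliers lie outside [-121.43, 890.43].
901: M = 3.57 → outlier.
939: M = 3.84 → outlier.
980: M = 4.12 → outlier.
1035: M = 4.50 → outlier.

901, 939, 980, 1035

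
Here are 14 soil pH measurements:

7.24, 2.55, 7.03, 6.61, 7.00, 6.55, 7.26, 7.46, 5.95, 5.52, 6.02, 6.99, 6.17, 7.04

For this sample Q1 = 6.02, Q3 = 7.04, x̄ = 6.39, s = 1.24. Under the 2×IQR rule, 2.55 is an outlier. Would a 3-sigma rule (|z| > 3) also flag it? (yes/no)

yes

z = (2.55 − 6.39) / 1.24 = -3.10.
|z| = 3.10 > 3.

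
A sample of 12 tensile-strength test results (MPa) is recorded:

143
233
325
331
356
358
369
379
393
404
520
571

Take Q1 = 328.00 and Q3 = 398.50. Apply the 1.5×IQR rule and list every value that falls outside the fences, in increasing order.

IQR = Q3 − Q1 = 398.50 − 328.00 = 70.50.
Lower fence = Q1 − 1.5·IQR = 328.00 − 105.75 = 222.25.
Upper fence = Q3 + 1.5·IQR = 398.50 + 105.75 = 504.25.
143 < 222.25 → outlier.
520 > 504.25 → outlier.
571 > 504.25 → outlier.
All remaining values lie within [222.25, 504.25].

143, 520, 571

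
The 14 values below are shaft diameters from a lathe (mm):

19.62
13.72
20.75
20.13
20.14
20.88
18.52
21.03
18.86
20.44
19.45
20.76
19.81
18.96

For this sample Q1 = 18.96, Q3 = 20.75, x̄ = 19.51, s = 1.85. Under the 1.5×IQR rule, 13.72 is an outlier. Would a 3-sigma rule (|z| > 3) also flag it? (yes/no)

z = (13.72 − 19.51) / 1.85 = -3.13.
|z| = 3.13 > 3.

yes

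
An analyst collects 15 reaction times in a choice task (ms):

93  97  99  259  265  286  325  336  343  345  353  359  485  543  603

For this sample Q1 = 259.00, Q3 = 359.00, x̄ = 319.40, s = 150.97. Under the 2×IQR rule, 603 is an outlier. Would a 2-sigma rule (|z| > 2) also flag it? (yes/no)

z = (603 − 319.40) / 150.97 = 1.88.
|z| = 1.88 ≤ 2.

no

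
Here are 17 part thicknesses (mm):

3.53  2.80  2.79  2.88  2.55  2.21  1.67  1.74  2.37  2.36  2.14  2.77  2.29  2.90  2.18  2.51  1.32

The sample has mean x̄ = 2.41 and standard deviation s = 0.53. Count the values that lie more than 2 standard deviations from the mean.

Cutoffs: x̄ ± 2s = [1.35, 3.47].
Outside the cutoffs: 1.32, 3.53.

2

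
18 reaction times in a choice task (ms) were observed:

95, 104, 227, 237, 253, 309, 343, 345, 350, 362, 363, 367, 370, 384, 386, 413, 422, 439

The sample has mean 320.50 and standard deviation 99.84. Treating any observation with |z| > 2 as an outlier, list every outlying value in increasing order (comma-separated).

95, 104

Cutoffs at x̄ ± 2s: 320.50 ± 2·99.84 = [120.82, 520.18].
95: z = -2.26, |z| > 2 → outlier.
104: z = -2.17, |z| > 2 → outlier.
Every other value lies within [120.82, 520.18].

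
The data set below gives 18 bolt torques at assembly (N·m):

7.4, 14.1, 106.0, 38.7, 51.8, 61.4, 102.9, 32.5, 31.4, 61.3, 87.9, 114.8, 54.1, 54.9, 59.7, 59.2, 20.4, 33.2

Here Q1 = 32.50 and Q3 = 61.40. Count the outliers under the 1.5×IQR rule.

2

IQR = 28.90; fences at 32.50 − 43.35 = -10.85 and 61.40 + 43.35 = 104.75.
Outside the cutoffs: 106.0, 114.8.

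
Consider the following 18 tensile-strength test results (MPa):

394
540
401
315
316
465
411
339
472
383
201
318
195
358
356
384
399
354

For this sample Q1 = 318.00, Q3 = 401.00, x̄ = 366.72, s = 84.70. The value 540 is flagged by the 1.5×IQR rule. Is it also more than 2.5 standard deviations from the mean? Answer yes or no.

no

z = (540 − 366.72) / 84.70 = 2.05.
|z| = 2.05 ≤ 2.5.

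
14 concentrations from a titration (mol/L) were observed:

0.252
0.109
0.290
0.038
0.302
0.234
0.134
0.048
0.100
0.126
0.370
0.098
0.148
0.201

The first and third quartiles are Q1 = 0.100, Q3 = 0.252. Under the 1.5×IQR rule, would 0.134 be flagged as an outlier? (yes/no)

IQR = Q3 − Q1 = 0.252 − 0.100 = 0.152.
Lower fence = Q1 − 1.5·IQR = 0.100 − 0.228 = -0.128.
Upper fence = Q3 + 1.5·IQR = 0.252 + 0.228 = 0.480.
0.134 lies within [-0.128, 0.480].

no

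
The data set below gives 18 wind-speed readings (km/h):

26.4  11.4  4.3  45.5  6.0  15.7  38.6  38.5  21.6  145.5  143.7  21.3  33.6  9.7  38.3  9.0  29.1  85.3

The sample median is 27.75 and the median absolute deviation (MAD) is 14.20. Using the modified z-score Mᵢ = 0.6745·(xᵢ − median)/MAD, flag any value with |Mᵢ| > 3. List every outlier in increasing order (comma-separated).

|Mᵢ| > 3 ⇔ |xᵢ − 27.75| > 3·14.20/0.6745 = 63.16.
So outliers lie outside [-35.41, 90.91].
143.7: M = 5.51 → outlier.
145.5: M = 5.59 → outlier.

143.7, 145.5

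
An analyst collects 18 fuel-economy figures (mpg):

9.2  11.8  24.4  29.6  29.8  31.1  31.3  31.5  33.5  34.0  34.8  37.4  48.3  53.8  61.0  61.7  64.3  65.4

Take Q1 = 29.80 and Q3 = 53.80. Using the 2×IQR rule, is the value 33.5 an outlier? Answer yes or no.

IQR = Q3 − Q1 = 53.80 − 29.80 = 24.00.
Lower fence = Q1 − 2·IQR = 29.80 − 48.00 = -18.20.
Upper fence = Q3 + 2·IQR = 53.80 + 48.00 = 101.80.
33.5 lies within [-18.20, 101.80].

no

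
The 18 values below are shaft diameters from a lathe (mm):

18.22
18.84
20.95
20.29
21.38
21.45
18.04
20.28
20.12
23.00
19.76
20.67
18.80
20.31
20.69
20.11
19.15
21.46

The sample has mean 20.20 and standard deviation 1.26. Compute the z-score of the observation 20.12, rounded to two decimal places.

z = (20.12 − 20.20) / 1.26 = -0.06.

-0.06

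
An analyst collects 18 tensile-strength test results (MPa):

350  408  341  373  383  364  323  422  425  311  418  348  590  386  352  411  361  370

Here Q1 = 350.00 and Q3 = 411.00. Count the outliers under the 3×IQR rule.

0

IQR = 61.00; fences at 350.00 − 183.00 = 167.00 and 411.00 + 183.00 = 594.00.
Every value lies within the cutoffs.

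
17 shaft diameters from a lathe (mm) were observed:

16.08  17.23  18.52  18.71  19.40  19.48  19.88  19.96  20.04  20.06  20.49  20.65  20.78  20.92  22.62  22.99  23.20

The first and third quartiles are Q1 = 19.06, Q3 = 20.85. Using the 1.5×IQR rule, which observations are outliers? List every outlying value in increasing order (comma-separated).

16.08

IQR = Q3 − Q1 = 20.85 − 19.06 = 1.79.
Lower fence = Q1 − 1.5·IQR = 19.06 − 2.685 = 16.375.
Upper fence = Q3 + 1.5·IQR = 20.85 + 2.685 = 23.535.
16.08 < 16.375 → outlier.
All remaining values lie within [16.375, 23.535].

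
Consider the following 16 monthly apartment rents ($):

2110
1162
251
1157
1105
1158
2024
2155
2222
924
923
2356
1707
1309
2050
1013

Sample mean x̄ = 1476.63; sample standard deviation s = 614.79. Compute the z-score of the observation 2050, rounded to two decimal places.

z = (2050 − 1476.63) / 614.79 = 0.93.

0.93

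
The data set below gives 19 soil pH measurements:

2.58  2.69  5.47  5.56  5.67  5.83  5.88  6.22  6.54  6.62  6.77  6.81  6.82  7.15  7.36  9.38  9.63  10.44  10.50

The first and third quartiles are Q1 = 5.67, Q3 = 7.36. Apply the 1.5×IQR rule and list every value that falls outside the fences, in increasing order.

2.58, 2.69, 10.44, 10.50

IQR = Q3 − Q1 = 7.36 − 5.67 = 1.69.
Lower fence = Q1 − 1.5·IQR = 5.67 − 2.535 = 3.135.
Upper fence = Q3 + 1.5·IQR = 7.36 + 2.535 = 9.895.
2.58 < 3.135 → outlier.
2.69 < 3.135 → outlier.
10.44 > 9.895 → outlier.
10.50 > 9.895 → outlier.
All remaining values lie within [3.135, 9.895].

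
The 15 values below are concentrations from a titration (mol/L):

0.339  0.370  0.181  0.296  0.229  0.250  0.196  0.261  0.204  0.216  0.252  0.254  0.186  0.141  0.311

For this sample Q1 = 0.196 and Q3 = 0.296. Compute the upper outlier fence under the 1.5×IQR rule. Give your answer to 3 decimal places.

0.446

IQR = Q3 − Q1 = 0.296 − 0.196 = 0.100.
Lower fence = Q1 − 1.5·IQR = 0.196 − 0.150 = 0.046.
Upper fence = Q3 + 1.5·IQR = 0.296 + 0.150 = 0.446.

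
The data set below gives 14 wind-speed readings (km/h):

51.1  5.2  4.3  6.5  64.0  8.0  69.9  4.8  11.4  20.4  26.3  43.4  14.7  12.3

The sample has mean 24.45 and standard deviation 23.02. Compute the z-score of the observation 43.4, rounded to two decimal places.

0.82

z = (43.4 − 24.45) / 23.02 = 0.82.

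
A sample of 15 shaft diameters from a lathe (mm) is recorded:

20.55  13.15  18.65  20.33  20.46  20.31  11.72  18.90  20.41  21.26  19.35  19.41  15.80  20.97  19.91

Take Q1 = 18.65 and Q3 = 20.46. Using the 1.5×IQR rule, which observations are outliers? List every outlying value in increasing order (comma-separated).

IQR = Q3 − Q1 = 20.46 − 18.65 = 1.81.
Lower fence = Q1 − 1.5·IQR = 18.65 − 2.715 = 15.935.
Upper fence = Q3 + 1.5·IQR = 20.46 + 2.715 = 23.175.
11.72 < 15.935 → outlier.
13.15 < 15.935 → outlier.
15.80 < 15.935 → outlier.
All remaining values lie within [15.935, 23.175].

11.72, 13.15, 15.80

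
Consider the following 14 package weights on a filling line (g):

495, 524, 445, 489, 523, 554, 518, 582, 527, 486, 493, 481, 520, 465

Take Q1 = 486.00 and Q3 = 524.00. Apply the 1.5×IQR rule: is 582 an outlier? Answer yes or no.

IQR = Q3 − Q1 = 524.00 − 486.00 = 38.00.
Lower fence = Q1 − 1.5·IQR = 486.00 − 57.00 = 429.00.
Upper fence = Q3 + 1.5·IQR = 524.00 + 57.00 = 581.00.
582 lies above the upper fence.

yes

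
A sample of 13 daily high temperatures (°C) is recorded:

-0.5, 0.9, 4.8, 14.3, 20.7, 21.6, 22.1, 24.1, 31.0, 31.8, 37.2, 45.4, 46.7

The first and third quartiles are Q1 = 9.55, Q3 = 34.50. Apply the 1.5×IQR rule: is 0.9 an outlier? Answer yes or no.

IQR = Q3 − Q1 = 34.50 − 9.55 = 24.95.
Lower fence = Q1 − 1.5·IQR = 9.55 − 37.425 = -27.875.
Upper fence = Q3 + 1.5·IQR = 34.50 + 37.425 = 71.925.
0.9 lies within [-27.875, 71.925].

no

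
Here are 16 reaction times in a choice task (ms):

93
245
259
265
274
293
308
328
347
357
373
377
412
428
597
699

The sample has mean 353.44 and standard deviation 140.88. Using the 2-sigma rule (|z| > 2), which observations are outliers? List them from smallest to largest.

Cutoffs at x̄ ± 2s: 353.44 ± 2·140.88 = [71.68, 635.20].
699: z = 2.45, |z| > 2 → outlier.
Every other value lies within [71.68, 635.20].

699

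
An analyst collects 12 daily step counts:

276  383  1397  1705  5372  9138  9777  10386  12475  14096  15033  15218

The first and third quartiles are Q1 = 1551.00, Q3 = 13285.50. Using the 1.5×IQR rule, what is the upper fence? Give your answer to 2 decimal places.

IQR = Q3 − Q1 = 13285.50 − 1551.00 = 11734.50.
Lower fence = Q1 − 1.5·IQR = 1551.00 − 17601.75 = -16050.75.
Upper fence = Q3 + 1.5·IQR = 13285.50 + 17601.75 = 30887.25.

30887.25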